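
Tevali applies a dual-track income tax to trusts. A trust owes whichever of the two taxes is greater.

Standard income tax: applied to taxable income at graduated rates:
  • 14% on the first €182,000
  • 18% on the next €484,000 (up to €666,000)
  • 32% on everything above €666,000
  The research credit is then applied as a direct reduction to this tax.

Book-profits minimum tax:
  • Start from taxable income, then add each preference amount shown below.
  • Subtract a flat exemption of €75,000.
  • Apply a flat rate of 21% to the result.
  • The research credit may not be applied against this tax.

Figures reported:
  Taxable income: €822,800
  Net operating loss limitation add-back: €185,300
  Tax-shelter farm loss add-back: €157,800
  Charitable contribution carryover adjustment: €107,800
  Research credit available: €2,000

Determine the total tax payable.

Book-profits minimum tax:
  Adjusted income: €822,800 + €185,300 + €157,800 + €107,800 = €1,273,700
  Less exemption €75,000 → base €1,198,700
  €1,198,700 × 21% = €251,727

Standard income tax:
  €182,000 × 14% = €25,480
  €484,000 × 18% = €87,120
  €156,800 × 32% = €50,176
  → €162,776
  Less research credit €2,000 → €160,776

€251,727 > €160,776, so the book-profits minimum tax is the binding amount.

€251,727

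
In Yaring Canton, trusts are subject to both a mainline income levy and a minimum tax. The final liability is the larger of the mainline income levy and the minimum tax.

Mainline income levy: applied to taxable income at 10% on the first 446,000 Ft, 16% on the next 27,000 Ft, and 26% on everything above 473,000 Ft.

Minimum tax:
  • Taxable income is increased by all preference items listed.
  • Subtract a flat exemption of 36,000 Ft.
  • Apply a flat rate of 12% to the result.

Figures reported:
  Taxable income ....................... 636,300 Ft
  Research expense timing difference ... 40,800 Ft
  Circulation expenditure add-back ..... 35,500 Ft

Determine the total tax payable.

Minimum tax:
  Adjusted income: 636,300 Ft + 40,800 Ft + 35,500 Ft = 712,600 Ft
  Less exemption 36,000 Ft → base 676,600 Ft
  676,600 Ft × 12% = 81,192 Ft

Mainline income levy:
  446,000 Ft × 10% = 44,600 Ft
  27,000 Ft × 16% = 4,320 Ft
  163,300 Ft × 26% = 42,458 Ft
  → 91,378 Ft

91,378 Ft > 81,192 Ft, so the mainline income levy governs.

91,378 Ft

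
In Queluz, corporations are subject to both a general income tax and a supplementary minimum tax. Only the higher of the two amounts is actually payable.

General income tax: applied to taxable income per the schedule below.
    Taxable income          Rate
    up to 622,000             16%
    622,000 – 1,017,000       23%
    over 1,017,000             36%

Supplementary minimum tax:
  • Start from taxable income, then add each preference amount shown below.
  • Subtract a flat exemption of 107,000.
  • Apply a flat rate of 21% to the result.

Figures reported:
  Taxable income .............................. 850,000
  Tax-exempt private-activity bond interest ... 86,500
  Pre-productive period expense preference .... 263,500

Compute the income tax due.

229,530

Supplementary minimum tax:
  Adjusted income: 850,000 + 86,500 + 263,500 = 1,200,000
  Less exemption 107,000 → base 1,093,000
  1,093,000 × 21% = 229,530

General income tax:
  622,000 × 16% = 99,520
  228,000 × 23% = 52,440
  → 151,960

229,530 > 151,960, so the supplementary minimum tax is the binding amount.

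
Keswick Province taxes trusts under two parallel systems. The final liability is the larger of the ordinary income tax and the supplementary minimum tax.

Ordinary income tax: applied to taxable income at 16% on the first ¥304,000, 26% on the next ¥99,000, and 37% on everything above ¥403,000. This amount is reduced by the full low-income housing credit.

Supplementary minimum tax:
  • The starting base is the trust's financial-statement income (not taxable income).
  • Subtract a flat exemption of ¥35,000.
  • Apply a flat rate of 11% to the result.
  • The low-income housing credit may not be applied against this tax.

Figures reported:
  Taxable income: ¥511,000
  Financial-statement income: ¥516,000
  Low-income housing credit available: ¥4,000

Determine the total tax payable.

Supplementary minimum tax:
  Base (financial-statement income): ¥516,000
  Less exemption ¥35,000 → base ¥481,000
  ¥481,000 × 11% = ¥52,910

Ordinary income tax:
  ¥304,000 × 16% = ¥48,640
  ¥99,000 × 26% = ¥25,740
  ¥108,000 × 37% = ¥39,960
  → ¥114,340
  Less low-income housing credit ¥4,000 → ¥110,340

¥110,340 > ¥52,910, so the ordinary income tax governs.

¥110,340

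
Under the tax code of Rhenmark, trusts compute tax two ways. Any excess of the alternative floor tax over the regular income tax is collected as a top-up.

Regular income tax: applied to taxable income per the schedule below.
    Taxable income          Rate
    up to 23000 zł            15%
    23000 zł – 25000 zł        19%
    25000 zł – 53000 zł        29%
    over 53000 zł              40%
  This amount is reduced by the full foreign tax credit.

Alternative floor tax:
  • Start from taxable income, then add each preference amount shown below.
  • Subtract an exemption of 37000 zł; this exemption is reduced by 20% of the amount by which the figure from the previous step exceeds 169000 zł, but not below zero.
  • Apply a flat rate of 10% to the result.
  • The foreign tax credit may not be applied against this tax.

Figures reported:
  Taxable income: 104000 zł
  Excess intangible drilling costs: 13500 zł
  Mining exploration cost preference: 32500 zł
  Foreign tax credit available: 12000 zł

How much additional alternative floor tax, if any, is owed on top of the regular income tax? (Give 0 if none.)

Alternative floor tax:
  Adjusted income: 104000 zł + 13500 zł + 32500 zł = 150000 zł
  Exemption: 150000 zł ≤ 169000 zł, so full 37000 zł applies
  Base: 150000 zł − 37000 zł = 113000 zł
  113000 zł × 10% = 11300 zł

Regular income tax:
  23000 zł × 15% = 3450 zł
  2000 zł × 19% = 380 zł
  28000 zł × 29% = 8120 zł
  51000 zł × 40% = 20400 zł
  → 32350 zł
  Less foreign tax credit 12000 zł → 20350 zł

11300 zł ≤ 20350 zł, so no add-on is due.

0 zł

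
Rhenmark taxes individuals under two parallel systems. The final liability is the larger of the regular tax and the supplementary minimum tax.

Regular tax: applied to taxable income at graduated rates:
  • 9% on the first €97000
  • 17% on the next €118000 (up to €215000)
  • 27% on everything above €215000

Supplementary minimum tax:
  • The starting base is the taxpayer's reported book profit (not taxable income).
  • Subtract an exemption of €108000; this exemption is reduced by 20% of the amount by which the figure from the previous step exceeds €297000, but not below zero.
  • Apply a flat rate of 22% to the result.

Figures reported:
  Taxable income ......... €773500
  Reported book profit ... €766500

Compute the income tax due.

€179585

Supplementary minimum tax:
  Base (reported book profit): €766500
  Exemption: €108000 − 20% × (€766500 − €297000) = €108000 − €93900 = €14100
  Base: €766500 − €14100 = €752400
  €752400 × 22% = €165528

Regular tax:
  €97000 × 9% = €8730
  €118000 × 17% = €20060
  €558500 × 27% = €150795
  → €179585

€179585 > €165528, so the regular tax governs.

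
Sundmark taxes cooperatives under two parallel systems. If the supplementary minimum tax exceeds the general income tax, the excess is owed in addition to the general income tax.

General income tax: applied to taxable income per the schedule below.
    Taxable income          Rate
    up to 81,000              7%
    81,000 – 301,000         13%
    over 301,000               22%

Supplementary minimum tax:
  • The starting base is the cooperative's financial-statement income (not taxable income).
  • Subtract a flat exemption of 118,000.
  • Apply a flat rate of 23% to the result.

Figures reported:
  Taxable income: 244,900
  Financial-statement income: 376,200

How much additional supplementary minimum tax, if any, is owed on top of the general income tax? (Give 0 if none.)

Supplementary minimum tax:
  Base (financial-statement income): 376,200
  Less exemption 118,000 → base 258,200
  258,200 × 23% = 59,386

General income tax:
  81,000 × 7% = 5,670
  163,900 × 13% = 21,307
  → 26,977

Excess of supplementary minimum tax over general income tax: 59,386 − 26,977 = 32,409.

32,409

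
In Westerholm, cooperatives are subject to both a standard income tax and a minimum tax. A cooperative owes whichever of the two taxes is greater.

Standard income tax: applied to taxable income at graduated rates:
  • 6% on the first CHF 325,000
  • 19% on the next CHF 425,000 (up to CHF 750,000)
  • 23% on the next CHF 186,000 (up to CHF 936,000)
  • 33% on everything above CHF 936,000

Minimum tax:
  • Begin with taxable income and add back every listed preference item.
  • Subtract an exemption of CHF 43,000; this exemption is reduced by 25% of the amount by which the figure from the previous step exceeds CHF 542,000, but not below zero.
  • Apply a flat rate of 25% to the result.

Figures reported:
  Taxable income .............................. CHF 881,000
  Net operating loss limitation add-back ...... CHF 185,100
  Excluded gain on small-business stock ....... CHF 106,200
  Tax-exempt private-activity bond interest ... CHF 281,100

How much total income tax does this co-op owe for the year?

Minimum tax:
  Adjusted income: CHF 881,000 + CHF 185,100 + CHF 106,200 + CHF 281,100 = CHF 1,453,400
  Exemption: 25% × (CHF 1,453,400 − CHF 542,000) = CHF 227,850 ≥ CHF 43,000, so the exemption is fully phased out
  Base: CHF 1,453,400 − CHF 0 = CHF 1,453,400
  CHF 1,453,400 × 25% = CHF 363,350

Standard income tax:
  CHF 325,000 × 6% = CHF 19,500
  CHF 425,000 × 19% = CHF 80,750
  CHF 131,000 × 23% = CHF 30,130
  → CHF 130,380

CHF 363,350 > CHF 130,380, so the minimum tax is the binding amount.

CHF 363,350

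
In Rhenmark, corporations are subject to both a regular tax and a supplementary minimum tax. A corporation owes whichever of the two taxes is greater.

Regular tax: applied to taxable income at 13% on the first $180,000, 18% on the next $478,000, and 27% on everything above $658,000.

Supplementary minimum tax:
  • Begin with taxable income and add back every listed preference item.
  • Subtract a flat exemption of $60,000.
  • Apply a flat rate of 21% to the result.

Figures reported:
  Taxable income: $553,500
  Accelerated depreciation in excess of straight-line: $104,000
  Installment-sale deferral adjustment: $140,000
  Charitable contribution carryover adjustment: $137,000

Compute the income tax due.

$183,645

Supplementary minimum tax:
  Adjusted income: $553,500 + $104,000 + $140,000 + $137,000 = $934,500
  Less exemption $60,000 → base $874,500
  $874,500 × 21% = $183,645

Regular tax:
  $180,000 × 13% = $23,400
  $373,500 × 18% = $67,230
  → $90,630

$183,645 > $90,630, so the supplementary minimum tax is the binding amount.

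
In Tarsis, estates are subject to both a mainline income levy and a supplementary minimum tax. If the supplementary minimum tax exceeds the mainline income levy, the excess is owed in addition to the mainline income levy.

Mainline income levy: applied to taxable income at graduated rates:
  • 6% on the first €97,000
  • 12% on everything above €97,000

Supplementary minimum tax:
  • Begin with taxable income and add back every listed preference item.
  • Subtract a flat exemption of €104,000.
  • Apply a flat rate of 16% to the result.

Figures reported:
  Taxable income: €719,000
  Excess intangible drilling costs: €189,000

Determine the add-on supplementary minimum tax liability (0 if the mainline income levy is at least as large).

€48,180

Mainline income levy:
  €97,000 × 6% = €5,820
  €622,000 × 12% = €74,640
  → €80,460

Supplementary minimum tax:
  Adjusted income: €719,000 + €189,000 = €908,000
  Less exemption €104,000 → base €804,000
  €804,000 × 16% = €128,640

Excess of supplementary minimum tax over mainline income levy: €128,640 − €80,460 = €48,180.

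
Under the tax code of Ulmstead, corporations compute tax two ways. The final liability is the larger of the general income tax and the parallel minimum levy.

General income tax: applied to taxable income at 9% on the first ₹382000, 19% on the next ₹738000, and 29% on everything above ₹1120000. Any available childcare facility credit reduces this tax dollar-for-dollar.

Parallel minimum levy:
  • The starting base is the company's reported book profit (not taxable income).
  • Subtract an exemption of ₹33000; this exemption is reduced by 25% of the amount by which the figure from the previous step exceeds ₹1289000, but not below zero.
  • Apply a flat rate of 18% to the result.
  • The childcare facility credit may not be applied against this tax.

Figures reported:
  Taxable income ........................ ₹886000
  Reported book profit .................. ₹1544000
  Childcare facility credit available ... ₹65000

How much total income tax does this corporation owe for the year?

Parallel minimum levy:
  Base (reported book profit): ₹1544000
  Exemption: 25% × (₹1544000 − ₹1289000) = ₹63750 ≥ ₹33000, so the exemption is fully phased out
  Base: ₹1544000 − ₹0 = ₹1544000
  ₹1544000 × 18% = ₹277920

General income tax:
  ₹382000 × 9% = ₹34380
  ₹504000 × 19% = ₹95760
  → ₹130140
  Less childcare facility credit ₹65000 → ₹65140

₹277920 > ₹65140, so the parallel minimum levy is the binding amount.

₹277920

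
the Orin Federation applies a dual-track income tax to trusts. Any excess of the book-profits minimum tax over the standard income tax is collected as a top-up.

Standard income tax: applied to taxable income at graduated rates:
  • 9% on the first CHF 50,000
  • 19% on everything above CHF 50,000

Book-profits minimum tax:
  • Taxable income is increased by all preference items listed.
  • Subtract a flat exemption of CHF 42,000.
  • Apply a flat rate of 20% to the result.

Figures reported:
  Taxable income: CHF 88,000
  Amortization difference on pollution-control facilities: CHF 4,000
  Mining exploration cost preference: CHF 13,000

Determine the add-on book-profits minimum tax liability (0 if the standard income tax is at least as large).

CHF 880

Book-profits minimum tax:
  Adjusted income: CHF 88,000 + CHF 4,000 + CHF 13,000 = CHF 105,000
  Less exemption CHF 42,000 → base CHF 63,000
  CHF 63,000 × 20% = CHF 12,600

Standard income tax:
  CHF 50,000 × 9% = CHF 4,500
  CHF 38,000 × 19% = CHF 7,220
  → CHF 11,720

Excess of book-profits minimum tax over standard income tax: CHF 12,600 − CHF 11,720 = CHF 880.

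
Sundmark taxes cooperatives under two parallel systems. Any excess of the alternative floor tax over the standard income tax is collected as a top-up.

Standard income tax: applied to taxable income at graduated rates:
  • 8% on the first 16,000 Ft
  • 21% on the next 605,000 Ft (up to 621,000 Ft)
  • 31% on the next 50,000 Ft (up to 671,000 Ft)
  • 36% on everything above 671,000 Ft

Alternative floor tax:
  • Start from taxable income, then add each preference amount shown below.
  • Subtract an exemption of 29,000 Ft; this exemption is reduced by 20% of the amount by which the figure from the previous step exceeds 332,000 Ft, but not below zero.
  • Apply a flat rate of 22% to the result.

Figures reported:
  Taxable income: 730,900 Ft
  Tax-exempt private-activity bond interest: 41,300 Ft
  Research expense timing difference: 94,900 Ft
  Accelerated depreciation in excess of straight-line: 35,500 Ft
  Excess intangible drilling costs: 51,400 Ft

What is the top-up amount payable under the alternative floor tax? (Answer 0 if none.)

44,486 Ft

Alternative floor tax:
  Adjusted income: 730,900 Ft + 41,300 Ft + 94,900 Ft + 35,500 Ft + 51,400 Ft = 954,000 Ft
  Exemption: 20% × (954,000 Ft − 332,000 Ft) = 124,400 Ft ≥ 29,000 Ft, so the exemption is fully phased out
  Base: 954,000 Ft − 0 Ft = 954,000 Ft
  954,000 Ft × 22% = 209,880 Ft

Standard income tax:
  16,000 Ft × 8% = 1,280 Ft
  605,000 Ft × 21% = 127,050 Ft
  50,000 Ft × 31% = 15,500 Ft
  59,900 Ft × 36% = 21,564 Ft
  → 165,394 Ft

Excess of alternative floor tax over standard income tax: 209,880 Ft − 165,394 Ft = 44,486 Ft.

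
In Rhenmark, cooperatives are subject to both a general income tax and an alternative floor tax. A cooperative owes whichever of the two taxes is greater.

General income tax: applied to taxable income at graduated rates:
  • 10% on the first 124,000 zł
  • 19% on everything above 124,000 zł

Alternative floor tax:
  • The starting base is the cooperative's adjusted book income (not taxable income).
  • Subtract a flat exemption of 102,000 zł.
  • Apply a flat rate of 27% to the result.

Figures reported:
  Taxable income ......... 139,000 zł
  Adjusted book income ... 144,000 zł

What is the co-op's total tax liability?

15,250 zł

Alternative floor tax:
  Base (adjusted book income): 144,000 zł
  Less exemption 102,000 zł → base 42,000 zł
  42,000 zł × 27% = 11,340 zł

General income tax:
  124,000 zł × 10% = 12,400 zł
  15,000 zł × 19% = 2,850 zł
  → 15,250 zł

15,250 zł > 11,340 zł, so the general income tax governs.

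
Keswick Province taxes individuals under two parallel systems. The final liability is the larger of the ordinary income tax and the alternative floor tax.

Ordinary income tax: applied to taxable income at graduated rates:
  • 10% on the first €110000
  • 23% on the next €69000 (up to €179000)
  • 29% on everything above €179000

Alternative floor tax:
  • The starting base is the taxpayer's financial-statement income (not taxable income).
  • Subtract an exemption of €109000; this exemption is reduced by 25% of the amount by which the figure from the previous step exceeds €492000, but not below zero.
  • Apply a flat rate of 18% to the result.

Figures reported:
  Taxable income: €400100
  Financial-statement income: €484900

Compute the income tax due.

€90989

Ordinary income tax:
  €110000 × 10% = €11000
  €69000 × 23% = €15870
  €221100 × 29% = €64119
  → €90989

Alternative floor tax:
  Base (financial-statement income): €484900
  Exemption: €484900 ≤ €492000, so full €109000 applies
  Base: €484900 − €109000 = €375900
  €375900 × 18% = €67662

€90989 > €67662, so the ordinary income tax governs.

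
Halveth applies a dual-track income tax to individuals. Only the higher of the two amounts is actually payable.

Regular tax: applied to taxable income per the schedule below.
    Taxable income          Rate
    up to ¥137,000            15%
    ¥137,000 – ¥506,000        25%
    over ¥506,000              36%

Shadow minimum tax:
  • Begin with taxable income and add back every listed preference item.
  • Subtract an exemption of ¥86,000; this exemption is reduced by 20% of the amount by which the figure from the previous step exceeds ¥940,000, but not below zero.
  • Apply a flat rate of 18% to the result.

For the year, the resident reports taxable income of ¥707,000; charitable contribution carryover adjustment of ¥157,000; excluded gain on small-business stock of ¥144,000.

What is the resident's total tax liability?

¥185,160

Shadow minimum tax:
  Adjusted income: ¥707,000 + ¥157,000 + ¥144,000 = ¥1,008,000
  Exemption: ¥86,000 − 20% × (¥1,008,000 − ¥940,000) = ¥86,000 − ¥13,600 = ¥72,400
  Base: ¥1,008,000 − ¥72,400 = ¥935,600
  ¥935,600 × 18% = ¥168,408

Regular tax:
  ¥137,000 × 15% = ¥20,550
  ¥369,000 × 25% = ¥92,250
  ¥201,000 × 36% = ¥72,360
  → ¥185,160

¥185,160 > ¥168,408, so the regular tax governs.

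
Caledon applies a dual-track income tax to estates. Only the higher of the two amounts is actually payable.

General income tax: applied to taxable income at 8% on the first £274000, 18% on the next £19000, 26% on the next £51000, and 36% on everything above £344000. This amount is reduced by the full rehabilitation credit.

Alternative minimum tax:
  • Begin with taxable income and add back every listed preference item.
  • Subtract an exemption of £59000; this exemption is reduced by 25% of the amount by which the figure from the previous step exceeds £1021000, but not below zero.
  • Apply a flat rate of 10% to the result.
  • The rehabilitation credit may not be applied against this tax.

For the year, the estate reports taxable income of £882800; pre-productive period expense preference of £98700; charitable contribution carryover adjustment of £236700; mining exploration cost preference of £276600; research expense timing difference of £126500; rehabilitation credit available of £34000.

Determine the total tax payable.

Alternative minimum tax:
  Adjusted income: £882800 + £98700 + £236700 + £276600 + £126500 = £1621300
  Exemption: 25% × (£1621300 − £1021000) = £150075 ≥ £59000, so the exemption is fully phased out
  Base: £1621300 − £0 = £1621300
  £1621300 × 10% = £162130

General income tax:
  £274000 × 8% = £21920
  £19000 × 18% = £3420
  £51000 × 26% = £13260
  £538800 × 36% = £193968
  → £232568
  Less rehabilitation credit £34000 → £198568

£198568 > £162130, so the general income tax governs.

£198568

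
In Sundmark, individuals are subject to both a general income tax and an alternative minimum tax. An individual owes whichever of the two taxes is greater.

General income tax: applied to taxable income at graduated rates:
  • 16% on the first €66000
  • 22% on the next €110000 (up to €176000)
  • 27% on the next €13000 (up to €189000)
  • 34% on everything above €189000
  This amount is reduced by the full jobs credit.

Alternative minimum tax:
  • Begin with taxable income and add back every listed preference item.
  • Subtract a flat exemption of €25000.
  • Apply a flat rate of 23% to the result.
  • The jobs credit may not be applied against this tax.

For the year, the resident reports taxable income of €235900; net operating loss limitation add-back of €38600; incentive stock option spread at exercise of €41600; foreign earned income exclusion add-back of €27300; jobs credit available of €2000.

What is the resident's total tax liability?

€73232

Alternative minimum tax:
  Adjusted income: €235900 + €38600 + €41600 + €27300 = €343400
  Less exemption €25000 → base €318400
  €318400 × 23% = €73232

General income tax:
  €66000 × 16% = €10560
  €110000 × 22% = €24200
  €13000 × 27% = €3510
  €46900 × 34% = €15946
  → €54216
  Less jobs credit €2000 → €52216

€73232 > €52216, so the alternative minimum tax is the binding amount.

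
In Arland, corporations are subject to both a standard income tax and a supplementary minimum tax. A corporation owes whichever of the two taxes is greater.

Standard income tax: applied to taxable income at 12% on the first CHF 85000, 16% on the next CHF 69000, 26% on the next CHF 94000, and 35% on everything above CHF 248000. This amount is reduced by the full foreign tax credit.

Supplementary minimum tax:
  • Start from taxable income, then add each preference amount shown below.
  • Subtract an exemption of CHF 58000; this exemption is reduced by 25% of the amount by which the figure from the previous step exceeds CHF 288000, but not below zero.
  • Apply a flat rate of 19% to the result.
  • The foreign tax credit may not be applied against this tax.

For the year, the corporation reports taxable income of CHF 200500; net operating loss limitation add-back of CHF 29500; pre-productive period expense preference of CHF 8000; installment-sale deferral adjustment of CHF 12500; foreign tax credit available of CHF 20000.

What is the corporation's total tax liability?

CHF 36575

Supplementary minimum tax:
  Adjusted income: CHF 200500 + CHF 29500 + CHF 8000 + CHF 12500 = CHF 250500
  Exemption: CHF 250500 ≤ CHF 288000, so full CHF 58000 applies
  Base: CHF 250500 − CHF 58000 = CHF 192500
  CHF 192500 × 19% = CHF 36575

Standard income tax:
  CHF 85000 × 12% = CHF 10200
  CHF 69000 × 16% = CHF 11040
  CHF 46500 × 26% = CHF 12090
  → CHF 33330
  Less foreign tax credit CHF 20000 → CHF 13330

CHF 36575 > CHF 13330, so the supplementary minimum tax is the binding amount.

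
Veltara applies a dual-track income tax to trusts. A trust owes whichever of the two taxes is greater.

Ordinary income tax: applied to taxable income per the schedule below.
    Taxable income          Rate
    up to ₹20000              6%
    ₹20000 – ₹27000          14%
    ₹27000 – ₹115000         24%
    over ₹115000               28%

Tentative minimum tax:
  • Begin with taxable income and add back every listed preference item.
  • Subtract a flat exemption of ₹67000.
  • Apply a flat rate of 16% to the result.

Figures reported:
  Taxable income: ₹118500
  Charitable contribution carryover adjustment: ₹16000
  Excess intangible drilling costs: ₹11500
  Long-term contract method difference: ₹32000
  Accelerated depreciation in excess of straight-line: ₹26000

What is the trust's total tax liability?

₹24280

Tentative minimum tax:
  Adjusted income: ₹118500 + ₹16000 + ₹11500 + ₹32000 + ₹26000 = ₹204000
  Less exemption ₹67000 → base ₹137000
  ₹137000 × 16% = ₹21920

Ordinary income tax:
  ₹20000 × 6% = ₹1200
  ₹7000 × 14% = ₹980
  ₹88000 × 24% = ₹21120
  ₹3500 × 28% = ₹980
  → ₹24280

₹24280 > ₹21920, so the ordinary income tax governs.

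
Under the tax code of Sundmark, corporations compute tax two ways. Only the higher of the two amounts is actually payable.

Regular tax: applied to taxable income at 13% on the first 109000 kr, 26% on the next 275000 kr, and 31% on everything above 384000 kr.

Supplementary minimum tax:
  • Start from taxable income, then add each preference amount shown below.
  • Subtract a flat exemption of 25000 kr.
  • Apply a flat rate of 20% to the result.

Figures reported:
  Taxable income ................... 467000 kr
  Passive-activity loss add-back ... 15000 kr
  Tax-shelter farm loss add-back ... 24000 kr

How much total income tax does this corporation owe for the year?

Regular tax:
  109000 kr × 13% = 14170 kr
  275000 kr × 26% = 71500 kr
  83000 kr × 31% = 25730 kr
  → 111400 kr

Supplementary minimum tax:
  Adjusted income: 467000 kr + 15000 kr + 24000 kr = 506000 kr
  Less exemption 25000 kr → base 481000 kr
  481000 kr × 20% = 96200 kr

111400 kr > 96200 kr, so the regular tax governs.

111400 kr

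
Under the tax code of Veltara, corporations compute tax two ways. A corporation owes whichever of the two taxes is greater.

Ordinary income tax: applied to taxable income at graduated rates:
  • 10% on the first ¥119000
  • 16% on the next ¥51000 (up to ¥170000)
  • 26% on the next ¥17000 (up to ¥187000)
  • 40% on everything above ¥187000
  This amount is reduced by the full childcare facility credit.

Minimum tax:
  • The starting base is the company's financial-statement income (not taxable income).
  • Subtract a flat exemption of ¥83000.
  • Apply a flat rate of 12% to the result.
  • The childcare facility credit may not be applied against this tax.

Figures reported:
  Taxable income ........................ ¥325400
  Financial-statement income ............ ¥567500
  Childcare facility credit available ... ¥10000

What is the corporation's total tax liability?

¥69840

Minimum tax:
  Base (financial-statement income): ¥567500
  Less exemption ¥83000 → base ¥484500
  ¥484500 × 12% = ¥58140

Ordinary income tax:
  ¥119000 × 10% = ¥11900
  ¥51000 × 16% = ¥8160
  ¥17000 × 26% = ¥4420
  ¥138400 × 40% = ¥55360
  → ¥79840
  Less childcare facility credit ¥10000 → ¥69840

¥69840 > ¥58140, so the ordinary income tax governs.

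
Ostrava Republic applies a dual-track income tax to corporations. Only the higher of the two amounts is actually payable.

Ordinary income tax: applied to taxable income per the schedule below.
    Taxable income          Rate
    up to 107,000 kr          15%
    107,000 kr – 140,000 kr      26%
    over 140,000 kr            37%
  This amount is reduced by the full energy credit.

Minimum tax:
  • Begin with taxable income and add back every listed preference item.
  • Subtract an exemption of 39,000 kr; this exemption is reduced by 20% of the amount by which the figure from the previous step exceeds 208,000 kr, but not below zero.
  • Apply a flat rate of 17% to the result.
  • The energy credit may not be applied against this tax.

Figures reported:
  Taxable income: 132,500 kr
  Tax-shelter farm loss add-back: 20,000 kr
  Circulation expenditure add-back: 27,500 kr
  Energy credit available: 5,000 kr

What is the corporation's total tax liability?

Minimum tax:
  Adjusted income: 132,500 kr + 20,000 kr + 27,500 kr = 180,000 kr
  Exemption: 180,000 kr ≤ 208,000 kr, so full 39,000 kr applies
  Base: 180,000 kr − 39,000 kr = 141,000 kr
  141,000 kr × 17% = 23,970 kr

Ordinary income tax:
  107,000 kr × 15% = 16,050 kr
  25,500 kr × 26% = 6,630 kr
  → 22,680 kr
  Less energy credit 5,000 kr → 17,680 kr

23,970 kr > 17,680 kr, so the minimum tax is the binding amount.

23,970 kr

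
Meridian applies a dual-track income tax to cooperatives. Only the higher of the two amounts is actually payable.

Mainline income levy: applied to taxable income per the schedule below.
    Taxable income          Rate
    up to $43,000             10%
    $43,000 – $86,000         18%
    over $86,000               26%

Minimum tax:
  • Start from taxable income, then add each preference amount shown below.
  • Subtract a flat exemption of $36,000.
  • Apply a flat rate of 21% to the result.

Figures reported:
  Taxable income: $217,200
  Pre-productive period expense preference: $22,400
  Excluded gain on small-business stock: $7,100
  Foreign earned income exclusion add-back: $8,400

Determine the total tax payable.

Mainline income levy:
  $43,000 × 10% = $4,300
  $43,000 × 18% = $7,740
  $131,200 × 26% = $34,112
  → $46,152

Minimum tax:
  Adjusted income: $217,200 + $22,400 + $7,100 + $8,400 = $255,100
  Less exemption $36,000 → base $219,100
  $219,100 × 21% = $46,011

$46,152 > $46,011, so the mainline income levy governs.

$46,152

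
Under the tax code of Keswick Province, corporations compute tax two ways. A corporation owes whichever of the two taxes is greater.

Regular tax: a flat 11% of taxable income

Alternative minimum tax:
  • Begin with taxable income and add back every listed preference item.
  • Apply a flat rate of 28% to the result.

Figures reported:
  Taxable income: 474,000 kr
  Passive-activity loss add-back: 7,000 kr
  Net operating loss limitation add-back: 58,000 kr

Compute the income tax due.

150,920 kr

Regular tax:
  474,000 kr × 11% = 52,140 kr

Alternative minimum tax:
  Adjusted income: 474,000 kr + 7,000 kr + 58,000 kr = 539,000 kr
  539,000 kr × 28% = 150,920 kr

150,920 kr > 52,140 kr, so the alternative minimum tax is the binding amount.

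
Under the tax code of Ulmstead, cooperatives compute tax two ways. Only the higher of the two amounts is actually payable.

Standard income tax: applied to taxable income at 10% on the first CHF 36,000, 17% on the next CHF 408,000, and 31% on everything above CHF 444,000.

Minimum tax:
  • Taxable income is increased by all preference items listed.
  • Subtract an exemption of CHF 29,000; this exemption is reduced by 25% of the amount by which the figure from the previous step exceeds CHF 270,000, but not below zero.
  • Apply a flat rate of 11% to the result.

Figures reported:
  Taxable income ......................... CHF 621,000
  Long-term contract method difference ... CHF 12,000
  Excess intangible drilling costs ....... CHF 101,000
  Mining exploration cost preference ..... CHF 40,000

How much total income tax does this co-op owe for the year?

Minimum tax:
  Adjusted income: CHF 621,000 + CHF 12,000 + CHF 101,000 + CHF 40,000 = CHF 774,000
  Exemption: 25% × (CHF 774,000 − CHF 270,000) = CHF 126,000 ≥ CHF 29,000, so the exemption is fully phased out
  Base: CHF 774,000 − CHF 0 = CHF 774,000
  CHF 774,000 × 11% = CHF 85,140

Standard income tax:
  CHF 36,000 × 10% = CHF 3,600
  CHF 408,000 × 17% = CHF 69,360
  CHF 177,000 × 31% = CHF 54,870
  → CHF 127,830

CHF 127,830 > CHF 85,140, so the standard income tax governs.

CHF 127,830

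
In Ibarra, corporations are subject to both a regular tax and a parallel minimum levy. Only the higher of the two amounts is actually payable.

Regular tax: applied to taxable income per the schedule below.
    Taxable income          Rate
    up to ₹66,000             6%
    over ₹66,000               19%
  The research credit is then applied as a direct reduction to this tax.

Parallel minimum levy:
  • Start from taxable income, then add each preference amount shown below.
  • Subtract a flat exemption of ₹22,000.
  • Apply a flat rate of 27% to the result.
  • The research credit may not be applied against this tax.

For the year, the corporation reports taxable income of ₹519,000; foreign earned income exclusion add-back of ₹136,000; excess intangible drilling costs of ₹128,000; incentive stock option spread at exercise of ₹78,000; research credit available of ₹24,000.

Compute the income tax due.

₹226,530

Regular tax:
  ₹66,000 × 6% = ₹3,960
  ₹453,000 × 19% = ₹86,070
  → ₹90,030
  Less research credit ₹24,000 → ₹66,030

Parallel minimum levy:
  Adjusted income: ₹519,000 + ₹136,000 + ₹128,000 + ₹78,000 = ₹861,000
  Less exemption ₹22,000 → base ₹839,000
  ₹839,000 × 27% = ₹226,530

₹226,530 > ₹66,030, so the parallel minimum levy is the binding amount.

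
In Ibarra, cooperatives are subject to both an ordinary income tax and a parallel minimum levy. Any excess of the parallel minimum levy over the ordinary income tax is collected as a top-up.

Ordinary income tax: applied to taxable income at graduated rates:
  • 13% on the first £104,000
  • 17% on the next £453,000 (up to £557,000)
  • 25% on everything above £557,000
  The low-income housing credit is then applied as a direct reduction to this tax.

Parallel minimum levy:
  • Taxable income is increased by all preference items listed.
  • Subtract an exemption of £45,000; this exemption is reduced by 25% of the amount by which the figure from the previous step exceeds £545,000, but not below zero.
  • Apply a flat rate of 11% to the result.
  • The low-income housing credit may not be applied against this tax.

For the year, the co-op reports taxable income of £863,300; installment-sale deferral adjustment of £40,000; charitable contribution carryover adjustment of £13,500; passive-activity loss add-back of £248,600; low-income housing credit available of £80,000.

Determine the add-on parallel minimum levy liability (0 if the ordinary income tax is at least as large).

£41,089

Parallel minimum levy:
  Adjusted income: £863,300 + £40,000 + £13,500 + £248,600 = £1,165,400
  Exemption: 25% × (£1,165,400 − £545,000) = £155,100 ≥ £45,000, so the exemption is fully phased out
  Base: £1,165,400 − £0 = £1,165,400
  £1,165,400 × 11% = £128,194

Ordinary income tax:
  £104,000 × 13% = £13,520
  £453,000 × 17% = £77,010
  £306,300 × 25% = £76,575
  → £167,105
  Less low-income housing credit £80,000 → £87,105

Excess of parallel minimum levy over ordinary income tax: £128,194 − £87,105 = £41,089.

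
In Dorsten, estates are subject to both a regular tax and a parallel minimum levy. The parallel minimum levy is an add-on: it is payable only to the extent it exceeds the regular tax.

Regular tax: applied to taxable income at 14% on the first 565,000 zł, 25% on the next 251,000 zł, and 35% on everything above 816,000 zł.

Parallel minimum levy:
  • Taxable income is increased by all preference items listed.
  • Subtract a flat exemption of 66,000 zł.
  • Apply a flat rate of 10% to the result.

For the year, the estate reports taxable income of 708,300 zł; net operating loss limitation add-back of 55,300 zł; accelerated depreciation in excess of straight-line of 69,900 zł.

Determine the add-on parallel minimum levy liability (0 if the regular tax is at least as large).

Parallel minimum levy:
  Adjusted income: 708,300 zł + 55,300 zł + 69,900 zł = 833,500 zł
  Less exemption 66,000 zł → base 767,500 zł
  767,500 zł × 10% = 76,750 zł

Regular tax:
  565,000 zł × 14% = 79,100 zł
  143,300 zł × 25% = 35,825 zł
  → 114,925 zł

76,750 zł ≤ 114,925 zł, so no add-on is due.

0 zł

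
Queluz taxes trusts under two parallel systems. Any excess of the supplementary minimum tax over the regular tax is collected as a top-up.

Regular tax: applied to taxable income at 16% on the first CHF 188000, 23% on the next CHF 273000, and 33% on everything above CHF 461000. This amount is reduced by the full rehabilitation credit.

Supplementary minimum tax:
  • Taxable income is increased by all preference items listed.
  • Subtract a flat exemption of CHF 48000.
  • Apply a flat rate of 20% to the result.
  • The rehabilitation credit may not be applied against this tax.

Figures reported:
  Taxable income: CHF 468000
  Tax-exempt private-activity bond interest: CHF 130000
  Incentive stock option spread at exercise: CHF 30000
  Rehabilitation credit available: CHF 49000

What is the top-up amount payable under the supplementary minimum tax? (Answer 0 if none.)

CHF 69820

Regular tax:
  CHF 188000 × 16% = CHF 30080
  CHF 273000 × 23% = CHF 62790
  CHF 7000 × 33% = CHF 2310
  → CHF 95180
  Less rehabilitation credit CHF 49000 → CHF 46180

Supplementary minimum tax:
  Adjusted income: CHF 468000 + CHF 130000 + CHF 30000 = CHF 628000
  Less exemption CHF 48000 → base CHF 580000
  CHF 580000 × 20% = CHF 116000

Excess of supplementary minimum tax over regular tax: CHF 116000 − CHF 46180 = CHF 69820.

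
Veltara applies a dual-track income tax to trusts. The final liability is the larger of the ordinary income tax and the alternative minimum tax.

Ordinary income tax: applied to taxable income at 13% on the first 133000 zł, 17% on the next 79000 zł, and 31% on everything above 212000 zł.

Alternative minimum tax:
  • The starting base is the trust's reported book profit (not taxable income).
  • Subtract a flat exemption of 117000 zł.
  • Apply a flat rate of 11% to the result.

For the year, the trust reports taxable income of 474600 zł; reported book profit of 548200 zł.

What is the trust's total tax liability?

112126 zł

Alternative minimum tax:
  Base (reported book profit): 548200 zł
  Less exemption 117000 zł → base 431200 zł
  431200 zł × 11% = 47432 zł

Ordinary income tax:
  133000 zł × 13% = 17290 zł
  79000 zł × 17% = 13430 zł
  262600 zł × 31% = 81406 zł
  → 112126 zł

112126 zł > 47432 zł, so the ordinary income tax governs.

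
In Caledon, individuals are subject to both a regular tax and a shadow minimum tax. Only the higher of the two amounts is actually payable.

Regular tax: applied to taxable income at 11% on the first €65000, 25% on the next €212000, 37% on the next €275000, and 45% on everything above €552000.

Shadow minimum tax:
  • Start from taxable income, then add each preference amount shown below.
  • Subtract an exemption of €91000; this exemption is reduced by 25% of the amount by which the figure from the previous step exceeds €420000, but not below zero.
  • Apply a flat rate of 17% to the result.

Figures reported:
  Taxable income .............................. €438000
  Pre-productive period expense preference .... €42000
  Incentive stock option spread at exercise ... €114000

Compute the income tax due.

Shadow minimum tax:
  Adjusted income: €438000 + €42000 + €114000 = €594000
  Exemption: €91000 − 25% × (€594000 − €420000) = €91000 − €43500 = €47500
  Base: €594000 − €47500 = €546500
  €546500 × 17% = €92905

Regular tax:
  €65000 × 11% = €7150
  €212000 × 25% = €53000
  €161000 × 37% = €59570
  → €119720

€119720 > €92905, so the regular tax governs.

€119720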